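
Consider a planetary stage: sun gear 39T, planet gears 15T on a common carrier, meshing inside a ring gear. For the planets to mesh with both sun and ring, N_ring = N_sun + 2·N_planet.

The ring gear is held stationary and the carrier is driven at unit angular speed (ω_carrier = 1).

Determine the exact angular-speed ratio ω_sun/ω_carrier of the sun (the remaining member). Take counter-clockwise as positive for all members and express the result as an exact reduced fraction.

36/13

N_ring = 39 + 2·15 = 69
39(ω_s−ω_c) = −69(ω_r−ω_c),  ω_r=0, ω_c=1
ω_s = 1 − (69/39)(0−1) = 36/13
ω_s/ω_c = 36/13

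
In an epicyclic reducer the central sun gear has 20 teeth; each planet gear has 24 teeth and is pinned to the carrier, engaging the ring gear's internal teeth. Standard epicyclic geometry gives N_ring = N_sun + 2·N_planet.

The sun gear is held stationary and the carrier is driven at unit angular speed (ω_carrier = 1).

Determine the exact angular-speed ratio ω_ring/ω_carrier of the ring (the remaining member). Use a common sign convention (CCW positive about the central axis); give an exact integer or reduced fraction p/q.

N_ring = 20 + 2·24 = 68
20(ω_s−ω_c) = −68(ω_r−ω_c),  ω_s=0, ω_c=1
ω_r = 1 − (20/68)(0−1) = 22/17
ω_r/ω_c = 22/17

22/17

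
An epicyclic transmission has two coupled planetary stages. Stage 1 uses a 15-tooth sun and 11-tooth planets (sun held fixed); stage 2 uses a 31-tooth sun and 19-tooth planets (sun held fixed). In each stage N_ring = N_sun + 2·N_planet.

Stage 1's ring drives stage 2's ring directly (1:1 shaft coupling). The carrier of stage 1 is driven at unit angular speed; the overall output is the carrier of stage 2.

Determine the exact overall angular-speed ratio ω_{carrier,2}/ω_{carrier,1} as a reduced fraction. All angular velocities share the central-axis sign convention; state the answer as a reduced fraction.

897/925

Stage 1: N_ring = 15 + 2·11 = 37
Stage 1: 15(ω_s−ω_c) = −37(ω_r−ω_c),  ω_s=0, ω_c=1
Stage 1: ω_r = 1 − (15/37)(0−1) = 52/37
  ⇒ ω_r¹/ω_c¹ = 52/37
Stage 2: N_ring = 31 + 2·19 = 69
Stage 2: 31(ω_s−ω_c) = −69(ω_r−ω_c),  ω_s=0, ω_r=1
Stage 2: 31(0−ω_c) = −69(1−ω_c)  ⇒  100ω_c = 69  ⇒  ω_c = 69/100
  ⇒ ω_c²/ω_r² = 69/100
Coupling ω_r² = ω_r¹ ⇒ overall = 52/37 × 69/100 = 897/925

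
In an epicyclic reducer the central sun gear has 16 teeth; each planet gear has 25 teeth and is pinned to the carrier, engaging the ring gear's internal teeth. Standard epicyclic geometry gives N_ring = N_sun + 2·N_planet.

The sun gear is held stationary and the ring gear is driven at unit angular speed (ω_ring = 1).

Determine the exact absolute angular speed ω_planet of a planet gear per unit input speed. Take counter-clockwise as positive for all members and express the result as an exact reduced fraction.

N_ring = 16 + 2·25 = 66
16(ω_s−ω_c) = −66(ω_r−ω_c),  ω_s=0, ω_r=1
16(0−ω_c) = −66(1−ω_c)  ⇒  82ω_c = 66  ⇒  ω_c = 33/41
sun–planet: 16·(0−33/41) = −25·(ω_p−ω_c)  ⇒  ω_p−ω_c = −(16/25)·(-33/41) = 528/1025
ω_p = 33/41 + 528/1025 = 33/25

33/25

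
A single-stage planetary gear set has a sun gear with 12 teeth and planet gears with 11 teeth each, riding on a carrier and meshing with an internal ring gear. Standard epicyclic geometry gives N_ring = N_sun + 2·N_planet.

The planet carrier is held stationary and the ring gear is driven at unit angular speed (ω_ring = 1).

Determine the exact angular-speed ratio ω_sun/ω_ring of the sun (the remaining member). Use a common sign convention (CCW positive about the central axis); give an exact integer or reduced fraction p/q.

-17/6

N_ring = 12 + 2·11 = 34
12(ω_s−ω_c) = −34(ω_r−ω_c),  ω_c=0, ω_r=1
ω_s = 0 − (34/12)(1−0) = -17/6
ω_s/ω_r = -17/6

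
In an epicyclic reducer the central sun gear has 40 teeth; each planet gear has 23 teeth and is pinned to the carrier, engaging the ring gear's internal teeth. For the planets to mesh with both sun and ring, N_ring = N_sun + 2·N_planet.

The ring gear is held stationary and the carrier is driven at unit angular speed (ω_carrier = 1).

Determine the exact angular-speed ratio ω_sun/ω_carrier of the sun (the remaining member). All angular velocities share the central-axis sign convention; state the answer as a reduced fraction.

N_ring = 40 + 2·23 = 86
40(ω_s−ω_c) = −86(ω_r−ω_c),  ω_r=0, ω_c=1
ω_s = 1 − (86/40)(0−1) = 63/20
ω_s/ω_c = 63/20

63/20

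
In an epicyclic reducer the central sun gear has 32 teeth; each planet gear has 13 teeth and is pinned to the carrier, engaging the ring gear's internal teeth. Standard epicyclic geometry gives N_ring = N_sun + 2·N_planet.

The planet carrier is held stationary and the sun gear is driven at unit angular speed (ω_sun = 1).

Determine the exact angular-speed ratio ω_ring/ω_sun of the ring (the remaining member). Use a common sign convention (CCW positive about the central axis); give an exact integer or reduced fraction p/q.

N_ring = 32 + 2·13 = 58
32(ω_s−ω_c) = −58(ω_r−ω_c),  ω_c=0, ω_s=1
ω_r = 0 − (32/58)(1−0) = -16/29
ω_r/ω_s = -16/29

-16/29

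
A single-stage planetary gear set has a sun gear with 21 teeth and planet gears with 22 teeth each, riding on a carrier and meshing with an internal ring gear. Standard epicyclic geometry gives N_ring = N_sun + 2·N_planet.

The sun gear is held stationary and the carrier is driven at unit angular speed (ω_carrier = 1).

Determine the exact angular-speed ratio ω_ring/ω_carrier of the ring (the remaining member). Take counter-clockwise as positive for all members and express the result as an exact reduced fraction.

N_ring = 21 + 2·22 = 65
21(ω_s−ω_c) = −65(ω_r−ω_c),  ω_s=0, ω_c=1
ω_r = 1 − (21/65)(0−1) = 86/65
ω_r/ω_c = 86/65

86/65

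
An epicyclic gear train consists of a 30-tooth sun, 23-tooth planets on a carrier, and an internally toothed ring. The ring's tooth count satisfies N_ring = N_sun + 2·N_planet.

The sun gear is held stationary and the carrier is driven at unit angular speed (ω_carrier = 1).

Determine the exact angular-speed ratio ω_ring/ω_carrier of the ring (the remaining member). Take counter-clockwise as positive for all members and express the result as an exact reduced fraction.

53/38

N_ring = 30 + 2·23 = 76
30(ω_s−ω_c) = −76(ω_r−ω_c),  ω_s=0, ω_c=1
ω_r = 1 − (30/76)(0−1) = 53/38
ω_r/ω_c = 53/38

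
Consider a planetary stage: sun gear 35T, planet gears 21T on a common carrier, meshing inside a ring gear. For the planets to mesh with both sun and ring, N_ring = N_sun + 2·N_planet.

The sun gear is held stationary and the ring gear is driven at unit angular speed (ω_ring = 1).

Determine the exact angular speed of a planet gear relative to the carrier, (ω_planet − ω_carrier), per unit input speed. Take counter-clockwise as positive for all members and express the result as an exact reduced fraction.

N_ring = 35 + 2·21 = 77
35(ω_s−ω_c) = −77(ω_r−ω_c),  ω_s=0, ω_r=1
35(0−ω_c) = −77(1−ω_c)  ⇒  112ω_c = 77  ⇒  ω_c = 11/16
sun–planet: 35·(0−11/16) = −21·(ω_p−ω_c)  ⇒  ω_p−ω_c = −(35/21)·(-11/16) = 55/48

55/48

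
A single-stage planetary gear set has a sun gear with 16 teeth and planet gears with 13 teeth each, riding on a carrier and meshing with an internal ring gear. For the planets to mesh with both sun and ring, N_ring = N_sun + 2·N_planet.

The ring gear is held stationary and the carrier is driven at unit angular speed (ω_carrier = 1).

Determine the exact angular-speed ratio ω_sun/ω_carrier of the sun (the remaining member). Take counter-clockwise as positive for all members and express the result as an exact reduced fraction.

29/8

N_ring = 16 + 2·13 = 42
16(ω_s−ω_c) = −42(ω_r−ω_c),  ω_r=0, ω_c=1
ω_s = 1 − (42/16)(0−1) = 29/8
ω_s/ω_c = 29/8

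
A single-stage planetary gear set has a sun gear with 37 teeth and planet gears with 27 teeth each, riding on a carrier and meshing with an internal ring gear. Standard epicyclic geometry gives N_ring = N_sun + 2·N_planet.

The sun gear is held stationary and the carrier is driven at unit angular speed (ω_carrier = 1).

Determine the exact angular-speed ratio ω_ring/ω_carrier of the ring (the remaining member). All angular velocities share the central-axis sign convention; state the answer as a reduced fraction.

N_ring = 37 + 2·27 = 91
37(ω_s−ω_c) = −91(ω_r−ω_c),  ω_s=0, ω_c=1
ω_r = 1 − (37/91)(0−1) = 128/91
ω_r/ω_c = 128/91

128/91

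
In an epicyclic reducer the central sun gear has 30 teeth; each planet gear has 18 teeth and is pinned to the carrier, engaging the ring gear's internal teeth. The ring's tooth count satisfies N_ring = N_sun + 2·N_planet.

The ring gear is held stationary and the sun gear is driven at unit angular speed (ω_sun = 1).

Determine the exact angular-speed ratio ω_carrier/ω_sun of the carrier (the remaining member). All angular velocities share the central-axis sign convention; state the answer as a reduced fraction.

5/16

N_ring = 30 + 2·18 = 66
30(ω_s−ω_c) = −66(ω_r−ω_c),  ω_r=0, ω_s=1
30(1−ω_c) = −66(0−ω_c)  ⇒  96ω_c = 30  ⇒  ω_c = 5/16
ω_c/ω_s = 5/16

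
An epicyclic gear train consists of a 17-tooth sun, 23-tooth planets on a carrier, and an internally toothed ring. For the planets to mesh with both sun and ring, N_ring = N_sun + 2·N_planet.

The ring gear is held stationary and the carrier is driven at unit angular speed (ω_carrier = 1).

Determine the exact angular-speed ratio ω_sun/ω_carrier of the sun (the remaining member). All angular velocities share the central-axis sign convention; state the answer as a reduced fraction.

80/17

N_ring = 17 + 2·23 = 63
17(ω_s−ω_c) = −63(ω_r−ω_c),  ω_r=0, ω_c=1
ω_s = 1 − (63/17)(0−1) = 80/17
ω_s/ω_c = 80/17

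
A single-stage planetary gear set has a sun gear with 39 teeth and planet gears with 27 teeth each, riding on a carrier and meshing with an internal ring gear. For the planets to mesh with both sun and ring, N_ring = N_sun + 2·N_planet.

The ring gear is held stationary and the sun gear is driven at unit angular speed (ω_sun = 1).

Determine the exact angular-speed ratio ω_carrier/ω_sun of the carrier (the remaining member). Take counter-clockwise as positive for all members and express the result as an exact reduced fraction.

N_ring = 39 + 2·27 = 93
39(ω_s−ω_c) = −93(ω_r−ω_c),  ω_r=0, ω_s=1
39(1−ω_c) = −93(0−ω_c)  ⇒  132ω_c = 39  ⇒  ω_c = 13/44
ω_c/ω_s = 13/44

13/44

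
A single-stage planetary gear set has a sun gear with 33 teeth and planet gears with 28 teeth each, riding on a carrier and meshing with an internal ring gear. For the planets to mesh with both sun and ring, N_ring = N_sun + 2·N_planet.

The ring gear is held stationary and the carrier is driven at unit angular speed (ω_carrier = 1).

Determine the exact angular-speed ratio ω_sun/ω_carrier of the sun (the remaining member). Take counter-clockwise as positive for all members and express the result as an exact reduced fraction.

122/33

N_ring = 33 + 2·28 = 89
33(ω_s−ω_c) = −89(ω_r−ω_c),  ω_r=0, ω_c=1
ω_s = 1 − (89/33)(0−1) = 122/33
ω_s/ω_c = 122/33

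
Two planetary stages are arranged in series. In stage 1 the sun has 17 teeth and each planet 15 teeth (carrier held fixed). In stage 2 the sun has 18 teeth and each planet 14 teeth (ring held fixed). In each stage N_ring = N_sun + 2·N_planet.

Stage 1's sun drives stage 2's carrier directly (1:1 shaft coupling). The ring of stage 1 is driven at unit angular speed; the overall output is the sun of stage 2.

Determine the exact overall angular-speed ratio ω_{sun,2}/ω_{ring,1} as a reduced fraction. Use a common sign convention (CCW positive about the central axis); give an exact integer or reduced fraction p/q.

Stage 1: N_ring = 17 + 2·15 = 47
Stage 1: 17(ω_s−ω_c) = −47(ω_r−ω_c),  ω_c=0, ω_r=1
Stage 1: ω_s = 0 − (47/17)(1−0) = -47/17
  ⇒ ω_s¹/ω_r¹ = -47/17
Stage 2: N_ring = 18 + 2·14 = 46
Stage 2: 18(ω_s−ω_c) = −46(ω_r−ω_c),  ω_r=0, ω_c=1
Stage 2: ω_s = 1 − (46/18)(0−1) = 32/9
  ⇒ ω_s²/ω_c² = 32/9
Coupling ω_c² = ω_s¹ ⇒ overall = -47/17 × 32/9 = -1504/153

-1504/153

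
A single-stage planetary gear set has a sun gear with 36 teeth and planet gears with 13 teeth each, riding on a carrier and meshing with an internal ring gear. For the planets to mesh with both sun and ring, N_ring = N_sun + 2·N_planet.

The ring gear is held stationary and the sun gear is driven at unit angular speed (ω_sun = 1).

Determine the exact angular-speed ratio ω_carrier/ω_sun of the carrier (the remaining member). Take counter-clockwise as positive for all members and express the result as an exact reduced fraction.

18/49

N_ring = 36 + 2·13 = 62
36(ω_s−ω_c) = −62(ω_r−ω_c),  ω_r=0, ω_s=1
36(1−ω_c) = −62(0−ω_c)  ⇒  98ω_c = 36  ⇒  ω_c = 18/49
ω_c/ω_s = 18/49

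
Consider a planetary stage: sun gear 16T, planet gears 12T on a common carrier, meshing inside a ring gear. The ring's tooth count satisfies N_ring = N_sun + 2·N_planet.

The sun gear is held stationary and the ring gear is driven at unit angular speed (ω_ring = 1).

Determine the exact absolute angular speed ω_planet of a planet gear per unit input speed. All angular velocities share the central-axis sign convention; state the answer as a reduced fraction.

N_ring = 16 + 2·12 = 40
16(ω_s−ω_c) = −40(ω_r−ω_c),  ω_s=0, ω_r=1
16(0−ω_c) = −40(1−ω_c)  ⇒  56ω_c = 40  ⇒  ω_c = 5/7
sun–planet: 16·(0−5/7) = −12·(ω_p−ω_c)  ⇒  ω_p−ω_c = −(16/12)·(-5/7) = 20/21
ω_p = 5/7 + 20/21 = 5/3

5/3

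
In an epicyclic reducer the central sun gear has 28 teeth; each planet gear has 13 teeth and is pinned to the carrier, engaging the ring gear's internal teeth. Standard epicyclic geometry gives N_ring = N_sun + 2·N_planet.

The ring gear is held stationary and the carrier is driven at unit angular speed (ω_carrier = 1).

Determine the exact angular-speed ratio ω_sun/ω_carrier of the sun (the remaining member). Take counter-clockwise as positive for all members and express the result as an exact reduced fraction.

41/14

N_ring = 28 + 2·13 = 54
28(ω_s−ω_c) = −54(ω_r−ω_c),  ω_r=0, ω_c=1
ω_s = 1 − (54/28)(0−1) = 41/14
ω_s/ω_c = 41/14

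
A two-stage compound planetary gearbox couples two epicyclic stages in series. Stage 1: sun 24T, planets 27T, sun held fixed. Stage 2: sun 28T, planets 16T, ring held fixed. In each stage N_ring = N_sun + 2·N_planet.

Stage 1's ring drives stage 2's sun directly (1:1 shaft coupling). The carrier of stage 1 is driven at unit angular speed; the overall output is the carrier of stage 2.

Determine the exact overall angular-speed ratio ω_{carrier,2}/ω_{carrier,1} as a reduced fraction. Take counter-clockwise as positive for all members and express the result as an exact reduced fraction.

Stage 1: N_ring = 24 + 2·27 = 78
Stage 1: 24(ω_s−ω_c) = −78(ω_r−ω_c),  ω_s=0, ω_c=1
Stage 1: ω_r = 1 − (24/78)(0−1) = 17/13
  ⇒ ω_r¹/ω_c¹ = 17/13
Stage 2: N_ring = 28 + 2·16 = 60
Stage 2: 28(ω_s−ω_c) = −60(ω_r−ω_c),  ω_r=0, ω_s=1
Stage 2: 28(1−ω_c) = −60(0−ω_c)  ⇒  88ω_c = 28  ⇒  ω_c = 7/22
  ⇒ ω_c²/ω_s² = 7/22
Coupling ω_s² = ω_r¹ ⇒ overall = 17/13 × 7/22 = 119/286

119/286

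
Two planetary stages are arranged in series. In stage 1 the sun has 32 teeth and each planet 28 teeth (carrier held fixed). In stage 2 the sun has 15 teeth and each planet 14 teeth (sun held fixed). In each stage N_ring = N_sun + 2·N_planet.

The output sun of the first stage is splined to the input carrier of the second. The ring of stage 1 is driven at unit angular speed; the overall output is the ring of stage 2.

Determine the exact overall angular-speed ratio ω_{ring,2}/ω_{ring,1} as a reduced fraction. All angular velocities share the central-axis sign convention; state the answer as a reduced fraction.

-319/86

Stage 1: N_ring = 32 + 2·28 = 88
Stage 1: 32(ω_s−ω_c) = −88(ω_r−ω_c),  ω_c=0, ω_r=1
Stage 1: ω_s = 0 − (88/32)(1−0) = -11/4
  ⇒ ω_s¹/ω_r¹ = -11/4
Stage 2: N_ring = 15 + 2·14 = 43
Stage 2: 15(ω_s−ω_c) = −43(ω_r−ω_c),  ω_s=0, ω_c=1
Stage 2: ω_r = 1 − (15/43)(0−1) = 58/43
  ⇒ ω_r²/ω_c² = 58/43
Coupling ω_c² = ω_s¹ ⇒ overall = -11/4 × 58/43 = -319/86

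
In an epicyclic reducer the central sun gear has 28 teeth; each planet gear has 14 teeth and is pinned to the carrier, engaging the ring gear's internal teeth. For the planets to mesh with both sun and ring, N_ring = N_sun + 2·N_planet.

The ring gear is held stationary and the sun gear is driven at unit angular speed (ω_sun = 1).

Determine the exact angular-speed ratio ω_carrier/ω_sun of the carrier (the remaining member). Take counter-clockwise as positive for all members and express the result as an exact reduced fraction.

N_ring = 28 + 2·14 = 56
28(ω_s−ω_c) = −56(ω_r−ω_c),  ω_r=0, ω_s=1
28(1−ω_c) = −56(0−ω_c)  ⇒  84ω_c = 28  ⇒  ω_c = 1/3
ω_c/ω_s = 1/3

1/3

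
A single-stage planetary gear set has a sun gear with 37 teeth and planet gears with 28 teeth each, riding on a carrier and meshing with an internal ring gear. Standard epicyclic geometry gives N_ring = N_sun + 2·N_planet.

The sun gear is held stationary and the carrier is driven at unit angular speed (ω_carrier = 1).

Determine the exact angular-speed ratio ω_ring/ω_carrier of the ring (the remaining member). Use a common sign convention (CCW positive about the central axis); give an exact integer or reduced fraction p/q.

130/93

N_ring = 37 + 2·28 = 93
37(ω_s−ω_c) = −93(ω_r−ω_c),  ω_s=0, ω_c=1
ω_r = 1 − (37/93)(0−1) = 130/93
ω_r/ω_c = 130/93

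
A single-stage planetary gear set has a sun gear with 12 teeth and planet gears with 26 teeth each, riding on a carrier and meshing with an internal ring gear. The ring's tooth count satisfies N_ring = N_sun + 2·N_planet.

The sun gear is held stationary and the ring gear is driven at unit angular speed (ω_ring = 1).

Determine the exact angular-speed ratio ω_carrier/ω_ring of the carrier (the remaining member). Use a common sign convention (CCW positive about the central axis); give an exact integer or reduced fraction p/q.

16/19

N_ring = 12 + 2·26 = 64
12(ω_s−ω_c) = −64(ω_r−ω_c),  ω_s=0, ω_r=1
12(0−ω_c) = −64(1−ω_c)  ⇒  76ω_c = 64  ⇒  ω_c = 16/19
ω_c/ω_r = 16/19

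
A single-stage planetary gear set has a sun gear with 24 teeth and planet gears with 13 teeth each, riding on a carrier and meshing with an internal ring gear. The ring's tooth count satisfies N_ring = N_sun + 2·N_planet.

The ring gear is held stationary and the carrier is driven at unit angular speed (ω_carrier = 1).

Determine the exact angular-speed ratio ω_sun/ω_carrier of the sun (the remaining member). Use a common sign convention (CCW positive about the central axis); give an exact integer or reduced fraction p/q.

37/12

N_ring = 24 + 2·13 = 50
24(ω_s−ω_c) = −50(ω_r−ω_c),  ω_r=0, ω_c=1
ω_s = 1 − (50/24)(0−1) = 37/12
ω_s/ω_c = 37/12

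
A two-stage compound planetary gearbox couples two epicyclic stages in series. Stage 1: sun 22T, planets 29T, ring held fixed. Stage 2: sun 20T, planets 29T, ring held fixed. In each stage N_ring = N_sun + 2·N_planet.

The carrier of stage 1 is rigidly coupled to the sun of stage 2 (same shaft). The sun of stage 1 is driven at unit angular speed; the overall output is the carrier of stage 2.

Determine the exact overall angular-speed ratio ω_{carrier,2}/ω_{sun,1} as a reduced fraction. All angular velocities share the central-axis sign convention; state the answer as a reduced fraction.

110/2499

Stage 1: N_ring = 22 + 2·29 = 80
Stage 1: 22(ω_s−ω_c) = −80(ω_r−ω_c),  ω_r=0, ω_s=1
Stage 1: 22(1−ω_c) = −80(0−ω_c)  ⇒  102ω_c = 22  ⇒  ω_c = 11/51
  ⇒ ω_c¹/ω_s¹ = 11/51
Stage 2: N_ring = 20 + 2·29 = 78
Stage 2: 20(ω_s−ω_c) = −78(ω_r−ω_c),  ω_r=0, ω_s=1
Stage 2: 20(1−ω_c) = −78(0−ω_c)  ⇒  98ω_c = 20  ⇒  ω_c = 10/49
  ⇒ ω_c²/ω_s² = 10/49
Coupling ω_s² = ω_c¹ ⇒ overall = 11/51 × 10/49 = 110/2499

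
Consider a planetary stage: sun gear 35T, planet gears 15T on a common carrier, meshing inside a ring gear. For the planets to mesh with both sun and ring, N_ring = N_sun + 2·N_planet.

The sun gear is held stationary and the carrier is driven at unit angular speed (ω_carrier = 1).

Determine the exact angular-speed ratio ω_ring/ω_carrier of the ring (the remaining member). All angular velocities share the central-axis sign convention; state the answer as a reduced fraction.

20/13

N_ring = 35 + 2·15 = 65
35(ω_s−ω_c) = −65(ω_r−ω_c),  ω_s=0, ω_c=1
ω_r = 1 − (35/65)(0−1) = 20/13
ω_r/ω_c = 20/13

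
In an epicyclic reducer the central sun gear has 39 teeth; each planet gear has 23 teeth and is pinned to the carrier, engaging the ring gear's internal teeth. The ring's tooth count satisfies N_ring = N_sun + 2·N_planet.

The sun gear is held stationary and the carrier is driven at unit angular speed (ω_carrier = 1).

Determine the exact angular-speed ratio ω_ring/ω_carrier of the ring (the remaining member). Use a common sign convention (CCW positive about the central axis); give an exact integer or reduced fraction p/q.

124/85

N_ring = 39 + 2·23 = 85
39(ω_s−ω_c) = −85(ω_r−ω_c),  ω_s=0, ω_c=1
ω_r = 1 − (39/85)(0−1) = 124/85
ω_r/ω_c = 124/85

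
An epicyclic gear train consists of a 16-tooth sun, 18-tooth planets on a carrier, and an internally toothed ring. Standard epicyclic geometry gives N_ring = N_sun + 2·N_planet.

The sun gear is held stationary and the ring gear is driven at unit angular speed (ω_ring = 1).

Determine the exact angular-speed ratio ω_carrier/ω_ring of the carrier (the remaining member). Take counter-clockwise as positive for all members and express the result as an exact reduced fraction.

13/17

N_ring = 16 + 2·18 = 52
16(ω_s−ω_c) = −52(ω_r−ω_c),  ω_s=0, ω_r=1
16(0−ω_c) = −52(1−ω_c)  ⇒  68ω_c = 52  ⇒  ω_c = 13/17
ω_c/ω_r = 13/17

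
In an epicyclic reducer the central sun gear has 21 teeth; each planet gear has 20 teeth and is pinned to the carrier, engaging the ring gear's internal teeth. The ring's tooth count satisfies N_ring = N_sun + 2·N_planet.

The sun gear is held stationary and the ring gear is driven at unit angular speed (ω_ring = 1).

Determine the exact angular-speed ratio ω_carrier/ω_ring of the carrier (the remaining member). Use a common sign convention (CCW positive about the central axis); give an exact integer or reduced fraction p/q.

N_ring = 21 + 2·20 = 61
21(ω_s−ω_c) = −61(ω_r−ω_c),  ω_s=0, ω_r=1
21(0−ω_c) = −61(1−ω_c)  ⇒  82ω_c = 61  ⇒  ω_c = 61/82
ω_c/ω_r = 61/82

61/82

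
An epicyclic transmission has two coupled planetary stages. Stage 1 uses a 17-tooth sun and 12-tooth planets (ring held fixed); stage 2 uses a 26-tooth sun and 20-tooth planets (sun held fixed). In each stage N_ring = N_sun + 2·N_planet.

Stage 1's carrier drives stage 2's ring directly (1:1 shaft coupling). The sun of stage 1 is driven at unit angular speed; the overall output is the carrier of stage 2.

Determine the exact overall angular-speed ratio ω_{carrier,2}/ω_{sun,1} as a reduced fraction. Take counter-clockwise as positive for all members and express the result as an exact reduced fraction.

Stage 1: N_ring = 17 + 2·12 = 41
Stage 1: 17(ω_s−ω_c) = −41(ω_r−ω_c),  ω_r=0, ω_s=1
Stage 1: 17(1−ω_c) = −41(0−ω_c)  ⇒  58ω_c = 17  ⇒  ω_c = 17/58
  ⇒ ω_c¹/ω_s¹ = 17/58
Stage 2: N_ring = 26 + 2·20 = 66
Stage 2: 26(ω_s−ω_c) = −66(ω_r−ω_c),  ω_s=0, ω_r=1
Stage 2: 26(0−ω_c) = −66(1−ω_c)  ⇒  92ω_c = 66  ⇒  ω_c = 33/46
  ⇒ ω_c²/ω_r² = 33/46
Coupling ω_r² = ω_c¹ ⇒ overall = 17/58 × 33/46 = 561/2668

561/2668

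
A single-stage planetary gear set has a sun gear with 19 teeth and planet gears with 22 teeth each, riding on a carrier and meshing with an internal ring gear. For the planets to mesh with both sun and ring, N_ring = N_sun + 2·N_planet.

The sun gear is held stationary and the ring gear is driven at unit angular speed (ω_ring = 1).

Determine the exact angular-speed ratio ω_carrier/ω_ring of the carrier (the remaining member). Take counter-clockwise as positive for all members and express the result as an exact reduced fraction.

63/82

N_ring = 19 + 2·22 = 63
19(ω_s−ω_c) = −63(ω_r−ω_c),  ω_s=0, ω_r=1
19(0−ω_c) = −63(1−ω_c)  ⇒  82ω_c = 63  ⇒  ω_c = 63/82
ω_c/ω_r = 63/82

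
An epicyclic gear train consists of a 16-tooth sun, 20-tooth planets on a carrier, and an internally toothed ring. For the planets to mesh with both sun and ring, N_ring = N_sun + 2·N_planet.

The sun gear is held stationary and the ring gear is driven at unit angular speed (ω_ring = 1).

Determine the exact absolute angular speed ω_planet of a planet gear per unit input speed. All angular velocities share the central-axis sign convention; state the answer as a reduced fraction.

7/5

N_ring = 16 + 2·20 = 56
16(ω_s−ω_c) = −56(ω_r−ω_c),  ω_s=0, ω_r=1
16(0−ω_c) = −56(1−ω_c)  ⇒  72ω_c = 56  ⇒  ω_c = 7/9
sun–planet: 16·(0−7/9) = −20·(ω_p−ω_c)  ⇒  ω_p−ω_c = −(16/20)·(-7/9) = 28/45
ω_p = 7/9 + 28/45 = 7/5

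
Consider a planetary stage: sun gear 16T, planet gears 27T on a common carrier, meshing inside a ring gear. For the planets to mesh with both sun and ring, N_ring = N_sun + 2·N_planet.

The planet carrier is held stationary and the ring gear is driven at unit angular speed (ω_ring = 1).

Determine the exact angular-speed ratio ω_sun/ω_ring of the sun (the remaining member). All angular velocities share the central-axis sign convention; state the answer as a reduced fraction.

N_ring = 16 + 2·27 = 70
16(ω_s−ω_c) = −70(ω_r−ω_c),  ω_c=0, ω_r=1
ω_s = 0 − (70/16)(1−0) = -35/8
ω_s/ω_r = -35/8

-35/8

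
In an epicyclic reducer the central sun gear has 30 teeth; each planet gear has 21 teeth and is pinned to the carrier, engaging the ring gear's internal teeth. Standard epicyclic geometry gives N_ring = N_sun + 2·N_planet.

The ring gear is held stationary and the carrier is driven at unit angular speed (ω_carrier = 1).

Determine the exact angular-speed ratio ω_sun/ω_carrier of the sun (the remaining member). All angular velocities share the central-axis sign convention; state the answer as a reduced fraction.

17/5

N_ring = 30 + 2·21 = 72
30(ω_s−ω_c) = −72(ω_r−ω_c),  ω_r=0, ω_c=1
ω_s = 1 − (72/30)(0−1) = 17/5
ω_s/ω_c = 17/5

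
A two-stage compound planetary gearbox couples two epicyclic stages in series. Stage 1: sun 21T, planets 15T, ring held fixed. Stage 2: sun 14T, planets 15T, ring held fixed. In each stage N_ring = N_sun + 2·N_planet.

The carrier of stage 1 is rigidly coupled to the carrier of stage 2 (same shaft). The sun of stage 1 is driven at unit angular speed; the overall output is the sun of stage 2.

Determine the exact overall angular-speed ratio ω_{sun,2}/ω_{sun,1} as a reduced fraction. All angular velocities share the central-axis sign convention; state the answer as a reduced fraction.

29/24

Stage 1: N_ring = 21 + 2·15 = 51
Stage 1: 21(ω_s−ω_c) = −51(ω_r−ω_c),  ω_r=0, ω_s=1
Stage 1: 21(1−ω_c) = −51(0−ω_c)  ⇒  72ω_c = 21  ⇒  ω_c = 7/24
  ⇒ ω_c¹/ω_s¹ = 7/24
Stage 2: N_ring = 14 + 2·15 = 44
Stage 2: 14(ω_s−ω_c) = −44(ω_r−ω_c),  ω_r=0, ω_c=1
Stage 2: ω_s = 1 − (44/14)(0−1) = 29/7
  ⇒ ω_s²/ω_c² = 29/7
Coupling ω_c² = ω_c¹ ⇒ overall = 7/24 × 29/7 = 29/24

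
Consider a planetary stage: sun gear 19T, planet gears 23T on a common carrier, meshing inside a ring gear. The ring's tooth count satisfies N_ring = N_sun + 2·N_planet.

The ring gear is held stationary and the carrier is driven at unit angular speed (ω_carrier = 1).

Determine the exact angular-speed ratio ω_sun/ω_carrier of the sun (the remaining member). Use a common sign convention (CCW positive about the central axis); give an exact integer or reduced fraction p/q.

N_ring = 19 + 2·23 = 65
19(ω_s−ω_c) = −65(ω_r−ω_c),  ω_r=0, ω_c=1
ω_s = 1 − (65/19)(0−1) = 84/19
ω_s/ω_c = 84/19

84/19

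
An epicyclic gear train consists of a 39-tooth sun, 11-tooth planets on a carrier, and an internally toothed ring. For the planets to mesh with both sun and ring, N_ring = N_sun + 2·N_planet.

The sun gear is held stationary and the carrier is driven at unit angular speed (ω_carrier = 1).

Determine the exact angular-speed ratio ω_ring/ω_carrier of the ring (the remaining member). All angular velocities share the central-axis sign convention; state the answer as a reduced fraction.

N_ring = 39 + 2·11 = 61
39(ω_s−ω_c) = −61(ω_r−ω_c),  ω_s=0, ω_c=1
ω_r = 1 − (39/61)(0−1) = 100/61
ω_r/ω_c = 100/61

100/61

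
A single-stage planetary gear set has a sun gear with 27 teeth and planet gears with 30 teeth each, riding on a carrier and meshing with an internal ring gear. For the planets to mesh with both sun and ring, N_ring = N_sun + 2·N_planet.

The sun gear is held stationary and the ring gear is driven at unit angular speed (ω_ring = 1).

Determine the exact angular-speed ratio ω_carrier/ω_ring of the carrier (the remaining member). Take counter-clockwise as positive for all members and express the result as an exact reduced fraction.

29/38

N_ring = 27 + 2·30 = 87
27(ω_s−ω_c) = −87(ω_r−ω_c),  ω_s=0, ω_r=1
27(0−ω_c) = −87(1−ω_c)  ⇒  114ω_c = 87  ⇒  ω_c = 29/38
ω_c/ω_r = 29/38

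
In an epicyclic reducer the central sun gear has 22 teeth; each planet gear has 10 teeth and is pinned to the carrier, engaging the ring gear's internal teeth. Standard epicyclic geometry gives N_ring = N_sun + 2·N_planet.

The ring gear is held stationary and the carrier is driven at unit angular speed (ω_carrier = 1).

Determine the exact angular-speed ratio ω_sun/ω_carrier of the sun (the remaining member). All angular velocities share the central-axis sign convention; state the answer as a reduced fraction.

N_ring = 22 + 2·10 = 42
22(ω_s−ω_c) = −42(ω_r−ω_c),  ω_r=0, ω_c=1
ω_s = 1 − (42/22)(0−1) = 32/11
ω_s/ω_c = 32/11

32/11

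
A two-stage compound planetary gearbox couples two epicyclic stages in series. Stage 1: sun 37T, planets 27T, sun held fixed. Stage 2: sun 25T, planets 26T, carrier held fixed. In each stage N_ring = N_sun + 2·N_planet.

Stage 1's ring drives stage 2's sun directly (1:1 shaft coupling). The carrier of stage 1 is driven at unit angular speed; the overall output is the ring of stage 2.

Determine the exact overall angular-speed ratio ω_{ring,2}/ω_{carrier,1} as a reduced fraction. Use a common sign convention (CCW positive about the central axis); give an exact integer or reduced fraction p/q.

-3200/7007

Stage 1: N_ring = 37 + 2·27 = 91
Stage 1: 37(ω_s−ω_c) = −91(ω_r−ω_c),  ω_s=0, ω_c=1
Stage 1: ω_r = 1 − (37/91)(0−1) = 128/91
  ⇒ ω_r¹/ω_c¹ = 128/91
Stage 2: N_ring = 25 + 2·26 = 77
Stage 2: 25(ω_s−ω_c) = −77(ω_r−ω_c),  ω_c=0, ω_s=1
Stage 2: ω_r = 0 − (25/77)(1−0) = -25/77
  ⇒ ω_r²/ω_s² = -25/77
Coupling ω_s² = ω_r¹ ⇒ overall = 128/91 × -25/77 = -3200/7007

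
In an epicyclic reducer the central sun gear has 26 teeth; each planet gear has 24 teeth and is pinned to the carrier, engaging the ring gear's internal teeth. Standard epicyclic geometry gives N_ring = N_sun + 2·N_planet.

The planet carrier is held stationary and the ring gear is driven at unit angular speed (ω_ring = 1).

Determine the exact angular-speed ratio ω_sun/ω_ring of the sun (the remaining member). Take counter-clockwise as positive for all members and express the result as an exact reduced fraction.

N_ring = 26 + 2·24 = 74
26(ω_s−ω_c) = −74(ω_r−ω_c),  ω_c=0, ω_r=1
ω_s = 0 − (74/26)(1−0) = -37/13
ω_s/ω_r = -37/13

-37/13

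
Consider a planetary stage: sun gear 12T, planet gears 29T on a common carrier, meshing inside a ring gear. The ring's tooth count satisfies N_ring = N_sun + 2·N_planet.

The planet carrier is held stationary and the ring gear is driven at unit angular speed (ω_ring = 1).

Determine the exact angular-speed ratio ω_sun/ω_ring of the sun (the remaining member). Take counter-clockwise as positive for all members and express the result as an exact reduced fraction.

-35/6

N_ring = 12 + 2·29 = 70
12(ω_s−ω_c) = −70(ω_r−ω_c),  ω_c=0, ω_r=1
ω_s = 0 − (70/12)(1−0) = -35/6
ω_s/ω_r = -35/6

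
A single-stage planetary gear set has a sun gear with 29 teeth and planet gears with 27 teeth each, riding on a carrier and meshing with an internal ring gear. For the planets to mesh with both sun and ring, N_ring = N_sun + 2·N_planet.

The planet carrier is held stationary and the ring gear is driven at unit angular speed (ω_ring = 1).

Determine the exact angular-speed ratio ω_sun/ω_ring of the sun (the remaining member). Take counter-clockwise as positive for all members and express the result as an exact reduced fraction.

N_ring = 29 + 2·27 = 83
29(ω_s−ω_c) = −83(ω_r−ω_c),  ω_c=0, ω_r=1
ω_s = 0 − (83/29)(1−0) = -83/29
ω_s/ω_r = -83/29

-83/29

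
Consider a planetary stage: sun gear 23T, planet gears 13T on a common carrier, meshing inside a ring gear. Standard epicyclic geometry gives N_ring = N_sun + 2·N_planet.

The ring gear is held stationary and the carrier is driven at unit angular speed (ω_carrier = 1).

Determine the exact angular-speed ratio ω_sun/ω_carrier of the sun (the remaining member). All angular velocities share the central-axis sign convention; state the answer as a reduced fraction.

N_ring = 23 + 2·13 = 49
23(ω_s−ω_c) = −49(ω_r−ω_c),  ω_r=0, ω_c=1
ω_s = 1 − (49/23)(0−1) = 72/23
ω_s/ω_c = 72/23

72/23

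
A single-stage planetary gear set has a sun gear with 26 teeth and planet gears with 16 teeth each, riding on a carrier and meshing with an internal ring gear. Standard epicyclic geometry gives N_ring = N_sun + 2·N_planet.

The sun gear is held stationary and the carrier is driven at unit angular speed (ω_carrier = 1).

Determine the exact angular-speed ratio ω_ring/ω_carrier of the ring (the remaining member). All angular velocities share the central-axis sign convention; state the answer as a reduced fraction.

N_ring = 26 + 2·16 = 58
26(ω_s−ω_c) = −58(ω_r−ω_c),  ω_s=0, ω_c=1
ω_r = 1 − (26/58)(0−1) = 42/29
ω_r/ω_c = 42/29

42/29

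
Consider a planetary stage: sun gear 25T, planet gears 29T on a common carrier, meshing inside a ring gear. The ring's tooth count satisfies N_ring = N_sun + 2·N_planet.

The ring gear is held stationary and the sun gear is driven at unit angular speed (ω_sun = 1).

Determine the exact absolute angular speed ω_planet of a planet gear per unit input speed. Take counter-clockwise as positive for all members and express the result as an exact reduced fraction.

-25/58

N_ring = 25 + 2·29 = 83
25(ω_s−ω_c) = −83(ω_r−ω_c),  ω_r=0, ω_s=1
25(1−ω_c) = −83(0−ω_c)  ⇒  108ω_c = 25  ⇒  ω_c = 25/108
sun–planet: 25·(1−25/108) = −29·(ω_p−ω_c)  ⇒  ω_p−ω_c = −(25/29)·(83/108) = -2075/3132
ω_p = 25/108 − 2075/3132 = -25/58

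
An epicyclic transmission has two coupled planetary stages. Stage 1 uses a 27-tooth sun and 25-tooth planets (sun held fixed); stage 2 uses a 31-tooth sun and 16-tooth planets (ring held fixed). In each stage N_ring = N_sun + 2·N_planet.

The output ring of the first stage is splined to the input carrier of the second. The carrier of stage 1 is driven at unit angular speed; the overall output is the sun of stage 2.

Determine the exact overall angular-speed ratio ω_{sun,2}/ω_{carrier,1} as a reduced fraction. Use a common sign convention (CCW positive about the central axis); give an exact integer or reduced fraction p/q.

9776/2387

Stage 1: N_ring = 27 + 2·25 = 77
Stage 1: 27(ω_s−ω_c) = −77(ω_r−ω_c),  ω_s=0, ω_c=1
Stage 1: ω_r = 1 − (27/77)(0−1) = 104/77
  ⇒ ω_r¹/ω_c¹ = 104/77
Stage 2: N_ring = 31 + 2·16 = 63
Stage 2: 31(ω_s−ω_c) = −63(ω_r−ω_c),  ω_r=0, ω_c=1
Stage 2: ω_s = 1 − (63/31)(0−1) = 94/31
  ⇒ ω_s²/ω_c² = 94/31
Coupling ω_c² = ω_r¹ ⇒ overall = 104/77 × 94/31 = 9776/2387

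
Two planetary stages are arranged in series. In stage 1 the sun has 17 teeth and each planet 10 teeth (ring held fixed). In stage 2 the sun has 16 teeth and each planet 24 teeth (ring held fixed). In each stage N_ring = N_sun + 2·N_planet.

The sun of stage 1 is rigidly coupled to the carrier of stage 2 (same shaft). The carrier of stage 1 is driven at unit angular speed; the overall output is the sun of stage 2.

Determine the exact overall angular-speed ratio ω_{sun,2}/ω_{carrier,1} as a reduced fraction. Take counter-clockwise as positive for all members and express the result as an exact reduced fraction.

Stage 1: N_ring = 17 + 2·10 = 37
Stage 1: 17(ω_s−ω_c) = −37(ω_r−ω_c),  ω_r=0, ω_c=1
Stage 1: ω_s = 1 − (37/17)(0−1) = 54/17
  ⇒ ω_s¹/ω_c¹ = 54/17
Stage 2: N_ring = 16 + 2·24 = 64
Stage 2: 16(ω_s−ω_c) = −64(ω_r−ω_c),  ω_r=0, ω_c=1
Stage 2: ω_s = 1 − (64/16)(0−1) = 5
  ⇒ ω_s²/ω_c² = 5
Coupling ω_c² = ω_s¹ ⇒ overall = 54/17 × 5 = 270/17

270/17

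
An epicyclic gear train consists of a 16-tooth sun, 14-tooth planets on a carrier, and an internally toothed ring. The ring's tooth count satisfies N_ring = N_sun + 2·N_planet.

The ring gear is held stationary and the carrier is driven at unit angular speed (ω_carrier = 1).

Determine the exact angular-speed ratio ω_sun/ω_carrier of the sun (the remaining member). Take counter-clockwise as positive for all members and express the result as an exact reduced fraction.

15/4

N_ring = 16 + 2·14 = 44
16(ω_s−ω_c) = −44(ω_r−ω_c),  ω_r=0, ω_c=1
ω_s = 1 − (44/16)(0−1) = 15/4
ω_s/ω_c = 15/4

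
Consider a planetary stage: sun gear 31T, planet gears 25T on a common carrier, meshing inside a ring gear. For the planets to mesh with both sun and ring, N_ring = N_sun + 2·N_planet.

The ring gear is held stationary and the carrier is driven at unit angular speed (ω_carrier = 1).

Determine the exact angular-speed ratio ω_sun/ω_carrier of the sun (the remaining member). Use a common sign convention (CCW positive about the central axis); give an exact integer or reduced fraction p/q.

112/31

N_ring = 31 + 2·25 = 81
31(ω_s−ω_c) = −81(ω_r−ω_c),  ω_r=0, ω_c=1
ω_s = 1 − (81/31)(0−1) = 112/31
ω_s/ω_c = 112/31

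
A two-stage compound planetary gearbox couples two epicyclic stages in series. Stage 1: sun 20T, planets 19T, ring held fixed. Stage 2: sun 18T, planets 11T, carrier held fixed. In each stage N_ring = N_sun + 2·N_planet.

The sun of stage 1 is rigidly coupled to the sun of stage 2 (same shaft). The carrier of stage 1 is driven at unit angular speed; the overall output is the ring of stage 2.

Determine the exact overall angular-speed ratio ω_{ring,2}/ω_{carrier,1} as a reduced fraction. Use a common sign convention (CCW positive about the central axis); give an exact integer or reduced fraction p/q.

-351/200

Stage 1: N_ring = 20 + 2·19 = 58
Stage 1: 20(ω_s−ω_c) = −58(ω_r−ω_c),  ω_r=0, ω_c=1
Stage 1: ω_s = 1 − (58/20)(0−1) = 39/10
  ⇒ ω_s¹/ω_c¹ = 39/10
Stage 2: N_ring = 18 + 2·11 = 40
Stage 2: 18(ω_s−ω_c) = −40(ω_r−ω_c),  ω_c=0, ω_s=1
Stage 2: ω_r = 0 − (18/40)(1−0) = -9/20
  ⇒ ω_r²/ω_s² = -9/20
Coupling ω_s² = ω_s¹ ⇒ overall = 39/10 × -9/20 = -351/200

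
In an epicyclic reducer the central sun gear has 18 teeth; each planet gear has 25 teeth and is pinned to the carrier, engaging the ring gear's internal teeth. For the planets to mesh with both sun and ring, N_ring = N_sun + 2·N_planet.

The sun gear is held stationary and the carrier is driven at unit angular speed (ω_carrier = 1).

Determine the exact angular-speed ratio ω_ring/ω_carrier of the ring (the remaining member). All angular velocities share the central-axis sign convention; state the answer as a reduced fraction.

N_ring = 18 + 2·25 = 68
18(ω_s−ω_c) = −68(ω_r−ω_c),  ω_s=0, ω_c=1
ω_r = 1 − (18/68)(0−1) = 43/34
ω_r/ω_c = 43/34

43/34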